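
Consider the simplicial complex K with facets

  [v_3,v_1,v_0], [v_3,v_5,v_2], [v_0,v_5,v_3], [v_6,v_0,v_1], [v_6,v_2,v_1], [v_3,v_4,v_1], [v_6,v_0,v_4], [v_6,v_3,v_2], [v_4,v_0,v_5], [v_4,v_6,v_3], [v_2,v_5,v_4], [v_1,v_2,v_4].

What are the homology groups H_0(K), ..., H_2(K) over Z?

H_0 = Z,  H_1 = Z/2,  H_2 = 0.

K has 7 vertices, 18 edges, 12 triangles.
rank ∂_0 = 0, rank ∂_1 = 6 ⇒ b_0 = 7 − 0 − 6 = 1; all invariant factors of ∂_1 are 1 so no torsion. So H_0 ≅ Z.
rank ∂_1 = 6, rank ∂_2 = 12 ⇒ b_1 = 18 − 6 − 12 = 0; ∂_2 has invariant factor(s) [2] giving torsion. So H_1 ≅ Z/2.
rank ∂_2 = 12, rank ∂_3 = 0 ⇒ b_2 = 12 − 12 − 0 = 0. So H_2 ≅ 0.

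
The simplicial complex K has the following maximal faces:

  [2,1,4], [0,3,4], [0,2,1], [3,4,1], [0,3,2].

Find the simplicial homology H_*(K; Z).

K has 5 vertices, 10 edges, 5 triangles.
rank ∂_0 = 0, rank ∂_1 = 4 ⇒ b_0 = 5 − 0 − 4 = 1; all invariant factors of ∂_1 are 1 so no torsion. So H_0 = Z.
rank ∂_1 = 4, rank ∂_2 = 5 ⇒ b_1 = 10 − 4 − 5 = 1; all invariant factors of ∂_2 are 1 so no torsion. So H_1 = Z.
rank ∂_2 = 5, rank ∂_3 = 0 ⇒ b_2 = 5 − 5 − 0 = 0. So H_2 = 0.

H_0 ≅ Z,  H_1 ≅ Z,  H_2 = 0.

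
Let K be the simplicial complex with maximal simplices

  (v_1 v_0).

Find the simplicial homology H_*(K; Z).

Order the vertices as v_0 < v_1. Listing each simplex with vertices in this order, K has dimension 1 with simplices:

  0-simplices (2): [v_0], [v_1]
  1-simplices (1): [v_0,v_1]

giving chain groups C_0 ≅ Z^2, C_1 ≅ Z^1.

∂_1: C_1 → C_0 maps an edge to its endpoints' difference, ∂[p,q] = q − p. For instance
  ∂[v_0,v_1] = [v_1] − [v_0].
The resulting 2×1 matrix has rank 1, and its Smith normal form has invariant factors (1).

From H_k ≅ ker(∂_k) / im(∂_{k+1}) we obtain:

  H_0: rank C_0 − rank ∂_1 = 2 − 1 = 1, and the invariant factors of ∂_1 are all 1, so H_0 ≅ Z.
  H_1: rank ker ∂_1 − rank ∂_2 = (1 − 1) − 0 = 0, and there is no ∂_2, so H_1 ≅ 0.

H_0 = Z,  H_1 = 0.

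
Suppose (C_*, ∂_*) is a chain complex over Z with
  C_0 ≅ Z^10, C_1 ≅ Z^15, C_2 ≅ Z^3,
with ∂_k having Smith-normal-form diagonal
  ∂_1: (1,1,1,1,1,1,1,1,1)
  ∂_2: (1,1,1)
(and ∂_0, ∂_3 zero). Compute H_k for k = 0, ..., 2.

H_0 ≅ Z,  H_1 ≅ Z^3,  H_2 = 0.

H_0: b_0 = 10 − 0 − 9 = 1; torsion from ∂_1 factors > 1: none. So H_0 ≅ Z.
H_1: b_1 = 15 − 9 − 3 = 3; torsion from ∂_2 factors > 1: none. So H_1 ≅ Z^3.
H_2: b_2 = 3 − 3 − 0 = 0; torsion from ∂_3 factors > 1: none. So H_2 ≅ 0.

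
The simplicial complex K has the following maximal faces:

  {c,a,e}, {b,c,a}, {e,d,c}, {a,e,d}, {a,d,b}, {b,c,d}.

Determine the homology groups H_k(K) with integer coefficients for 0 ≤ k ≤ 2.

H_0 ≅ Z,  H_1 = 0,  H_2 ≅ Z.

Take the total order a < b < c < d < e on the vertex set. Then K (dimension 2) consists of the simplices:

  0-simplices (5): a, b, c, d, e
  1-simplices (9): ab, ac, ad, ae, bc, bd, cd, ce, de
  2-simplices (6): abc, abd, ace, ade, bcd, cde

giving chain groups C_0 ≅ Z^5, C_1 ≅ Z^9, C_2 ≅ Z^6.

The boundary map ∂_1: C_1 → C_0 sends each edge [p,q] (with p < q) to q − p.
This gives a 5×9 integer matrix of rank 4; reducing to Smith normal form yields diagonal entries (1,1,1,1).

∂_2: C_2 → C_1 acts by ∂[p,q,r] = [q,r] − [p,r] + [p,q]. For instance
  ∂abd = bd − ad + ab,
  ∂abc = bc − ac + ab.
As a 9×6 matrix over Z this has rank 5, with invariant factors (1,1,1,1,1).

Computing H_k = (kernel of ∂_k) / (image of ∂_{k+1}):

  H_0: rank C_0 − rank ∂_1 = 5 − 4 = 1, and the invariant factors of ∂_1 are all 1, so H_0 ≅ Z.
  H_1: rank ker ∂_1 − rank ∂_2 = (9 − 4) − 5 = 0, and the invariant factors of ∂_2 are all 1, so H_1 ≅ 0.
  H_2: rank ker ∂_2 − rank ∂_3 = (6 − 5) − 0 = 1, and there is no ∂_3, so H_2 ≅ Z.

(K is a triangulation of the 2-sphere S^2.)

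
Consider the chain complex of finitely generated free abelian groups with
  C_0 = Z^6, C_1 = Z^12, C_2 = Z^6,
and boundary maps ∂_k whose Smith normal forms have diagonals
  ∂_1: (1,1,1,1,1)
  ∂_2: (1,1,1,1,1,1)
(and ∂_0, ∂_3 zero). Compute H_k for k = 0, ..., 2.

H_0: b_0 = 6 − 0 − 5 = 1; torsion from ∂_1 factors > 1: none. So H_0 = Z.
H_1: b_1 = 12 − 5 − 6 = 1; torsion from ∂_2 factors > 1: none. So H_1 = Z.
H_2: b_2 = 6 − 6 − 0 = 0; torsion from ∂_3 factors > 1: none. So H_2 = 0.

H_0 = Z,  H_1 = Z,  H_2 = 0.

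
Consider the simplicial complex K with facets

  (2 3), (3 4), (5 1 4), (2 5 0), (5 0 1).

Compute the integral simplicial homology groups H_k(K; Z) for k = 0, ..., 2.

H_0 ≅ Z,  H_1 ≅ Z,  H_2 = 0.

We work with the vertex ordering 0 < 1 < 2 < 3 < 4 < 5. The simplices of K, each written with vertices in increasing order, are:

  0-simplices (6): [0], [1], [2], [3], [4], [5]
  1-simplices (9): [0,1], [0,2], [0,5], [1,4], [1,5], [2,3], [2,5], [3,4], [4,5]
  2-simplices (3): [0,1,5], [0,2,5], [1,4,5]

Hence C_0 ≅ Z^6, C_1 ≅ Z^9, C_2 ≅ Z^3.

∂_1: C_1 → C_0 sends each edge [p,q] (with p < q) to q − p.
This gives a 6×9 integer matrix of rank 5; reducing to Smith normal form yields diagonal entries (1,1,1,1,1).

The boundary map ∂_2: C_2 → C_1 sends each 2-simplex [p,q,r] to [q,r] − [p,r] + [p,q]. For instance
  ∂[1,4,5] = [4,5] − [1,5] + [1,4],
  ∂[0,1,5] = [1,5] − [0,5] + [0,1].
As a 9×3 matrix over Z this has rank 3, with invariant factors (1,1,1).

From H_k ≅ ker(∂_k) / im(∂_{k+1}) we obtain:

  H_0: rank C_0 − rank ∂_1 = 6 − 5 = 1, and the invariant factors of ∂_1 are all 1, so H_0 = Z.
  H_1: rank ker ∂_1 − rank ∂_2 = (9 − 5) − 3 = 1, and the invariant factors of ∂_2 are all 1, so H_1 = Z.
  H_2: rank ker ∂_2 − rank ∂_3 = (3 − 3) − 0 = 0, and there is no ∂_3, so H_2 = 0.

As a check, the Euler characteristic is 6 − 9 + 3 = 0, which agrees with 1 − 1 + 0 = 0.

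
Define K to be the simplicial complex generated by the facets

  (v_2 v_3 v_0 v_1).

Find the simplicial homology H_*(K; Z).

Take the total order v_0 < v_1 < v_2 < v_3 on the vertex set. Then K (dimension 3) consists of the simplices:

  0-simplices (4): [v_0], [v_1], [v_2], [v_3]
  1-simplices (6): [v_0,v_1], [v_0,v_2], [v_0,v_3], [v_1,v_2], [v_1,v_3], [v_2,v_3]
  2-simplices (4): [v_0,v_1,v_2], [v_0,v_1,v_3], [v_0,v_2,v_3], [v_1,v_2,v_3]
  3-simplices (1): [v_0,v_1,v_2,v_3]

Hence C_0 ≅ Z^4, C_1 ≅ Z^6, C_2 ≅ Z^4, C_3 ≅ Z^1.

∂_1: C_1 → C_0 maps an edge to its endpoints' difference, ∂[p,q] = q − p. For instance
  ∂[v_0,v_3] = [v_3] − [v_0].
The 4×6 boundary matrix has rank 3 and Smith normal form diag(1,1,1).

Boundary ∂_2: C_2 → C_1 maps a triangle to the signed sum of its edges. For instance
  ∂[v_0,v_1,v_3] = [v_1,v_3] − [v_0,v_3] + [v_0,v_1],
  ∂[v_0,v_1,v_2] = [v_1,v_2] − [v_0,v_2] + [v_0,v_1].
The resulting 6×4 matrix has rank 3, and its Smith normal form has invariant factors (1,1,1).

The boundary map ∂_3: C_3 → C_2 sends each 3-simplex σ to the alternating sum Σ_i (−1)^i (σ with its i-th vertex removed). For instance
  ∂[v_0,v_1,v_2,v_3] = [v_1,v_2,v_3] − [v_0,v_2,v_3] + [v_0,v_1,v_3] − [v_0,v_1,v_2].
This gives a 4×1 integer matrix of rank 1; reducing to Smith normal form yields diagonal entries (1).

Reading off H_k = ker ∂_k / im ∂_{k+1}:

  H_0: rank C_0 − rank ∂_1 = 4 − 3 = 1, and the invariant factors of ∂_1 are all 1, so H_0 = Z.
  H_1: rank ker ∂_1 − rank ∂_2 = (6 − 3) − 3 = 0, and the invariant factors of ∂_2 are all 1, so H_1 = 0.
  H_2: rank ker ∂_2 − rank ∂_3 = (4 − 3) − 1 = 0, and the invariant factors of ∂_3 are all 1, so H_2 = 0.
  H_3: rank ker ∂_3 − rank ∂_4 = (1 − 1) − 0 = 0, and there is no ∂_4, so H_3 = 0.

(K is a triangulation of the 3-simplex.)

H_0 = Z,  H_1 = 0,  H_2 = 0,  H_3 = 0.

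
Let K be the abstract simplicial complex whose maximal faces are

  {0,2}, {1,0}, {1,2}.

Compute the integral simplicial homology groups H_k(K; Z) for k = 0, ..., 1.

Take the total order 0 < 1 < 2 on the vertex set. Then K (dimension 1) consists of the simplices:

  0-simplices (3): [0], [1], [2]
  1-simplices (3): [0,1], [0,2], [1,2]

giving chain groups C_0 ≅ Z^3, C_1 ≅ Z^3.

∂_1: C_1 → C_0 maps an edge to its endpoints' difference, ∂[p,q] = q − p.
This gives a 3×3 integer matrix of rank 2; reducing to Smith normal form yields diagonal entries (1,1).

Reading off H_k = ker ∂_k / im ∂_{k+1}:

  H_0: rank C_0 − rank ∂_1 = 3 − 2 = 1, and the invariant factors of ∂_1 are all 1, so H_0 = Z.
  H_1: rank ker ∂_1 − rank ∂_2 = (3 − 2) − 0 = 1, and there is no ∂_2, so H_1 = Z.

As a check, the Euler characteristic is 3 − 3 = 0, which agrees with 1 − 1 = 0.

H_0 ≅ Z,  H_1 ≅ Z.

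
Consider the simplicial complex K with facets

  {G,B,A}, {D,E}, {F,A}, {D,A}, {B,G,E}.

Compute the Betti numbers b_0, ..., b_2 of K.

b_0 = 1, b_1 = 1, b_2 = 0.

We work with the vertex ordering A < B < D < E < F < G. The simplices of K, each written with vertices in increasing order, are:

  0-simplices (6): A, B, D, E, F, G
  1-simplices (8): AB, AD, AF, AG, BE, BG, DE, EG
  2-simplices (2): ABG, BEG

so the chain groups are C_0 ≅ Z^6, C_1 ≅ Z^8, C_2 ≅ Z^2.

∂_1: C_1 → C_0 is given by ∂[p,q] = [q] − [p].
This gives a 6×8 integer matrix of rank 5; reducing to Smith normal form yields diagonal entries (1,1,1,1,1).

The boundary map ∂_2: C_2 → C_1 acts by ∂[p,q,r] = [q,r] − [p,r] + [p,q]. For instance
  ∂ABG = BG − AG + AB,
  ∂BEG = EG − BG + BE.
The resulting 8×2 matrix has rank 2, and its Smith normal form has invariant factors (1,1).

Reading off H_k = ker ∂_k / im ∂_{k+1}:

  H_0: rank C_0 − rank ∂_1 = 6 − 5 = 1, and the invariant factors of ∂_1 are all 1, so H_0 = Z.
  H_1: rank ker ∂_1 − rank ∂_2 = (8 − 5) − 2 = 1, and the invariant factors of ∂_2 are all 1, so H_1 = Z.
  H_2: rank ker ∂_2 − rank ∂_3 = (2 − 2) − 0 = 0, and there is no ∂_3, so H_2 = 0.

Hence the Betti numbers are b_0 = 1, b_1 = 1, b_2 = 0.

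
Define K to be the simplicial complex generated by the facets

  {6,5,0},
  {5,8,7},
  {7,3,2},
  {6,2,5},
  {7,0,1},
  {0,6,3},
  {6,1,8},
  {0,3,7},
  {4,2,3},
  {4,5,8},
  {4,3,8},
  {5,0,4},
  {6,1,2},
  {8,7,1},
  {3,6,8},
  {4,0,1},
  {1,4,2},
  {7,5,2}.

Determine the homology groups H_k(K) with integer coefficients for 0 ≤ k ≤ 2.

H_0 ≅ Z,  H_1 ≅ Z^2,  H_2 ≅ Z.

Fix the vertex order 0 < 1 < 2 < 3 < 4 < 5 < 6 < 7 < 8 and write every simplex with vertices in increasing order. Then dim K = 2 and the simplices of K are:

  0-simplices (9): [0], [1], [2], [3], [4], [5], [6], [7], [8]
  1-simplices (27): (27 of them)
  2-simplices (18): [0,1,4], [0,1,7], [0,3,6], [0,3,7], [0,4,5], [0,5,6], [1,2,4], [1,2,6], [1,6,8], [1,7,8], [2,3,4], [2,3,7], [2,5,6], [2,5,7], [3,4,8], [3,6,8], [4,5,8], [5,7,8]

giving chain groups C_0 ≅ Z^9, C_1 ≅ Z^27, C_2 ≅ Z^18.

Boundary ∂_1: C_1 → C_0 sends each edge [p,q] (with p < q) to q − p. For instance
  ∂[2,5] = [5] − [2].
This gives a 9×27 integer matrix of rank 8; reducing to Smith normal form yields diagonal entries (1,1,1,1,1,1,1,1).

∂_2: C_2 → C_1 maps a triangle to the signed sum of its edges. For instance
  ∂[1,7,8] = [7,8] − [1,8] + [1,7],
  ∂[0,3,6] = [3,6] − [0,6] + [0,3].
As a 27×18 matrix over Z this has rank 17, with invariant factors (1,1,1,1,1,1,1,1,1,1,1,1,1,1,1,1,1).

Reading off H_k = ker ∂_k / im ∂_{k+1}:

  H_0: rank C_0 − rank ∂_1 = 9 − 8 = 1, and the invariant factors of ∂_1 are all 1, so H_0 = Z.
  H_1: rank ker ∂_1 − rank ∂_2 = (27 − 8) − 17 = 2, and the invariant factors of ∂_2 are all 1, so H_1 = Z^2.
  H_2: rank ker ∂_2 − rank ∂_3 = (18 − 17) − 0 = 1, and there is no ∂_3, so H_2 = Z.

As a check, the Euler characteristic is 9 − 27 + 18 = 0, which agrees with 1 − 2 + 1 = 0.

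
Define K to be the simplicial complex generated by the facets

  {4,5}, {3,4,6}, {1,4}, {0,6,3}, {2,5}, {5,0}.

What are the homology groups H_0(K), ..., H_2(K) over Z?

H_0 ≅ Z,  H_1 ≅ Z,  H_2 = 0.

K has 7 vertices, 9 edges, 2 triangles.
rank ∂_0 = 0, rank ∂_1 = 6 ⇒ b_0 = 7 − 0 − 6 = 1; all invariant factors of ∂_1 are 1 so no torsion. So H_0 = Z.
rank ∂_1 = 6, rank ∂_2 = 2 ⇒ b_1 = 9 − 6 − 2 = 1; all invariant factors of ∂_2 are 1 so no torsion. So H_1 = Z.
rank ∂_2 = 2, rank ∂_3 = 0 ⇒ b_2 = 2 − 2 − 0 = 0. So H_2 = 0.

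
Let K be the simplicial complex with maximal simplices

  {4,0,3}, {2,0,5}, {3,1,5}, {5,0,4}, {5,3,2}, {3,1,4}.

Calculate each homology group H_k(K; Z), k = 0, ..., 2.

Order the vertices as 0 < 1 < 2 < 3 < 4 < 5. Listing each simplex with vertices in this order, K has dimension 2 with simplices:

  0-simplices (6): [0], [1], [2], [3], [4], [5]
  1-simplices (12): [0,2], [0,3], [0,4], [0,5], [1,3], [1,4], [1,5], [2,3], [2,5], [3,4], [3,5], [4,5]
  2-simplices (6): [0,2,5], [0,3,4], [0,4,5], [1,3,4], [1,3,5], [2,3,5]

so the chain groups are C_0 ≅ Z^6, C_1 ≅ Z^12, C_2 ≅ Z^6.

Boundary ∂_1: C_1 → C_0 maps an edge to its endpoints' difference, ∂[p,q] = q − p.
The 6×12 boundary matrix has rank 5 and Smith normal form diag(1,1,1,1,1).

The boundary map ∂_2: C_2 → C_1 sends each 2-simplex [p,q,r] to [q,r] − [p,r] + [p,q]. For instance
  ∂[0,4,5] = [4,5] − [0,5] + [0,4],
  ∂[1,3,5] = [3,5] − [1,5] + [1,3].
As a 12×6 matrix over Z this has rank 6, with invariant factors (1,1,1,1,1,1).

Reading off H_k = ker ∂_k / im ∂_{k+1}:

  H_0: rank C_0 − rank ∂_1 = 6 − 5 = 1, and the invariant factors of ∂_1 are all 1, so H_0 ≅ Z.
  H_1: rank ker ∂_1 − rank ∂_2 = (12 − 5) − 6 = 1, and the invariant factors of ∂_2 are all 1, so H_1 ≅ Z.
  H_2: rank ker ∂_2 − rank ∂_3 = (6 − 6) − 0 = 0, and there is no ∂_3, so H_2 ≅ 0.

H_0 ≅ Z,  H_1 ≅ Z,  H_2 = 0.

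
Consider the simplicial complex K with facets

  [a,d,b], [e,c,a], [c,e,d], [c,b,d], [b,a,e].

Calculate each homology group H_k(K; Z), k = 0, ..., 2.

H_0 ≅ Z,  H_1 ≅ Z,  H_2 = 0.

Fix the vertex order a < b < c < d < e and write every simplex with vertices in increasing order. Then dim K = 2 and the simplices of K are:

  0-simplices (5): a, b, c, d, e
  1-simplices (10): ab, ac, ad, ae, bc, bd, be, cd, ce, de
  2-simplices (5): abd, abe, ace, bcd, cde

so the chain groups are C_0 ≅ Z^5, C_1 ≅ Z^10, C_2 ≅ Z^5.

The boundary map ∂_1: C_1 → C_0 is given by ∂[p,q] = [q] − [p].
The 5×10 boundary matrix has rank 4 and Smith normal form diag(1,1,1,1).

Boundary ∂_2: C_2 → C_1 maps a triangle to the signed sum of its edges. For instance
  ∂ace = ce − ae + ac,
  ∂abe = be − ae + ab.
This gives a 10×5 integer matrix of rank 5; reducing to Smith normal form yields diagonal entries (1,1,1,1,1).

From H_k ≅ ker(∂_k) / im(∂_{k+1}) we obtain:

  H_0: rank C_0 − rank ∂_1 = 5 − 4 = 1, and the invariant factors of ∂_1 are all 1, so H_0 = Z.
  H_1: rank ker ∂_1 − rank ∂_2 = (10 − 4) − 5 = 1, and the invariant factors of ∂_2 are all 1, so H_1 = Z.
  H_2: rank ker ∂_2 − rank ∂_3 = (5 − 5) − 0 = 0, and there is no ∂_3, so H_2 = 0.

As a check, the Euler characteristic is 5 − 10 + 5 = 0, which agrees with 1 − 1 + 0 = 0.
(K is a triangulation of the Möbius band.)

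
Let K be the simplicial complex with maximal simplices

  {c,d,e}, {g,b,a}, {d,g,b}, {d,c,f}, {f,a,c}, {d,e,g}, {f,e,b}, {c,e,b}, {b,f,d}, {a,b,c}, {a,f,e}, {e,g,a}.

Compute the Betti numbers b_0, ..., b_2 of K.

Fix the vertex order a < b < c < d < e < f < g and write every simplex with vertices in increasing order. Then dim K = 2 and the simplices of K are:

  0-simplices (7): a, b, c, d, e, f, g
  1-simplices (18): ab, ac, ae, af, ag, bc, bd, be, bf, bg, cd, ce, cf, de, df, dg, ef, eg
  2-simplices (12): abc, abg, acf, aef, aeg, bce, bdf, bdg, bef, cde, cdf, deg

so the chain groups are C_0 ≅ Z^7, C_1 ≅ Z^18, C_2 ≅ Z^12.

Boundary ∂_1: C_1 → C_0 sends each edge [p,q] (with p < q) to q − p. For instance
  ∂ac = c − a.
The resulting 7×18 matrix has rank 6, and its Smith normal form has invariant factors (1,1,1,1,1,1).

∂_2: C_2 → C_1 sends each 2-simplex [p,q,r] to [q,r] − [p,r] + [p,q]. For instance
  ∂acf = cf − af + ac,
  ∂deg = eg − dg + de.
This gives a 18×12 integer matrix of rank 12; reducing to Smith normal form yields diagonal entries (1,1,1,1,1,1,1,1,1,1,1,2).

Now H_k = ker ∂_k / im ∂_{k+1}, so:

  H_0: rank C_0 − rank ∂_1 = 7 − 6 = 1, and the invariant factors of ∂_1 are all 1, so H_0 ≅ Z.
  H_1: rank ker ∂_1 − rank ∂_2 = (18 − 6) − 12 = 0, and ∂_2 has invariant factor 2 > 1, so H_1 ≅ Z/2.
  H_2: rank ker ∂_2 − rank ∂_3 = (12 − 12) − 0 = 0, and there is no ∂_3, so H_2 ≅ 0.

As a check, the Euler characteristic is 7 − 18 + 12 = 1, which agrees with 1 − 0 + 0 = 1.

Hence the Betti numbers are b_0 = 1, b_1 = 0, b_2 = 0.

b_0 = 1, b_1 = 0, b_2 = 0.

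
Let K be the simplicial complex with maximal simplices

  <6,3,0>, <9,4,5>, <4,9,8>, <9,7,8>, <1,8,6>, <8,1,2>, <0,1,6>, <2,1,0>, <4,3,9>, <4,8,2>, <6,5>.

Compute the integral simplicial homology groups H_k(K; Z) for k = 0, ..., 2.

Fix the vertex order 0 < 1 < 2 < 3 < 4 < 5 < 6 < 7 < 8 < 9 and write every simplex with vertices in increasing order. Then dim K = 2 and the simplices of K are:

  0-simplices (10): [0], [1], [2], [3], [4], [5], [6], [7], [8], [9]
  1-simplices (21): [0,1], [0,2], [0,3], [0,6], [1,2], [1,6], [1,8], [2,4], [2,8], [3,4], [3,6], [3,9], [4,5], [4,8], [4,9], [5,6], [5,9], [6,8], [7,8], [7,9], [8,9]
  2-simplices (10): [0,1,2], [0,1,6], [0,3,6], [1,2,8], [1,6,8], [2,4,8], [3,4,9], [4,5,9], [4,8,9], [7,8,9]

Hence C_0 ≅ Z^10, C_1 ≅ Z^21, C_2 ≅ Z^10.

∂_1: C_1 → C_0 maps an edge to its endpoints' difference, ∂[p,q] = q − p. For instance
  ∂[2,4] = [4] − [2].
As a 10×21 matrix over Z this has rank 9, with invariant factors (1,1,1,1,1,1,1,1,1).

The boundary map ∂_2: C_2 → C_1 acts by ∂[p,q,r] = [q,r] − [p,r] + [p,q]. For instance
  ∂[4,8,9] = [8,9] − [4,9] + [4,8],
  ∂[1,2,8] = [2,8] − [1,8] + [1,2].
As a 21×10 matrix over Z this has rank 10, with invariant factors (1,1,1,1,1,1,1,1,1,1).

From H_k ≅ ker(∂_k) / im(∂_{k+1}) we obtain:

  H_0: rank C_0 − rank ∂_1 = 10 − 9 = 1, and the invariant factors of ∂_1 are all 1, so H_0 = Z.
  H_1: rank ker ∂_1 − rank ∂_2 = (21 − 9) − 10 = 2, and the invariant factors of ∂_2 are all 1, so H_1 = Z^2.
  H_2: rank ker ∂_2 − rank ∂_3 = (10 − 10) − 0 = 0, and there is no ∂_3, so H_2 = 0.

H_0 = Z,  H_1 = Z^2,  H_2 = 0.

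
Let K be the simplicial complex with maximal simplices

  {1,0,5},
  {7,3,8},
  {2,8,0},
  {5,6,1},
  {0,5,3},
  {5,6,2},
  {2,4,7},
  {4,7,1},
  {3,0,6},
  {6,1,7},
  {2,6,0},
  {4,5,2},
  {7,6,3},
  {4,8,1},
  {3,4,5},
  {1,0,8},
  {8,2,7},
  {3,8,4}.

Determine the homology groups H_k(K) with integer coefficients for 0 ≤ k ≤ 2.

K has 9 vertices, 27 edges, 18 triangles.
rank ∂_0 = 0, rank ∂_1 = 8 ⇒ b_0 = 9 − 0 − 8 = 1; all invariant factors of ∂_1 are 1 so no torsion. So H_0 = Z.
rank ∂_1 = 8, rank ∂_2 = 18 ⇒ b_1 = 27 − 8 − 18 = 1; ∂_2 has invariant factor(s) [2] giving torsion. So H_1 = Z × Z/2.
rank ∂_2 = 18, rank ∂_3 = 0 ⇒ b_2 = 18 − 18 − 0 = 0. So H_2 = 0.

H_0 ≅ Z,  H_1 ≅ Z × Z/2,  H_2 = 0.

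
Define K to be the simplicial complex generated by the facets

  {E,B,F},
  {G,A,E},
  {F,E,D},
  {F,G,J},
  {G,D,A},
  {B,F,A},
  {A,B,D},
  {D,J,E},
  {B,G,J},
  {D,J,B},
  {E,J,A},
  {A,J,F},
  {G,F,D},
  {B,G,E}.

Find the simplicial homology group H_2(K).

H_2 = Z.

Fix the vertex order A < B < D < E < F < G < J and write every simplex with vertices in increasing order. Then dim K = 2 and the simplices of K are:

  0-simplices (7): A, B, D, E, F, G, J
  1-simplices (21): AB, AD, AE, AF, AG, AJ, BD, BE, BF, BG, BJ, DE, DF, DG, DJ, EF, EG, EJ, FG, FJ, GJ
  2-simplices (14): ABD, ABF, ADG, AEG, AEJ, AFJ, BDJ, BEF, BEG, BGJ, DEF, DEJ, DFG, FGJ

Hence C_0 ≅ Z^7, C_1 ≅ Z^21, C_2 ≅ Z^14.

∂_1: C_1 → C_0 sends each edge [p,q] (with p < q) to q − p. For instance
  ∂BJ = J − B.
The resulting 7×21 matrix has rank 6, and its Smith normal form has invariant factors (1,1,1,1,1,1).

∂_2: C_2 → C_1 sends each 2-simplex [p,q,r] to [q,r] − [p,r] + [p,q]. For instance
  ∂DEJ = EJ − DJ + DE,
  ∂AEG = EG − AG + AE.
The 21×14 boundary matrix has rank 13 and Smith normal form diag(1,1,1,1,1,1,1,1,1,1,1,1,1).

From H_k ≅ ker(∂_k) / im(∂_{k+1}) we obtain:

  H_2: rank ker ∂_2 − rank ∂_3 = (14 − 13) − 0 = 1, and there is no ∂_3, so H_2 ≅ Z.

(K is a triangulation of the torus T^2.)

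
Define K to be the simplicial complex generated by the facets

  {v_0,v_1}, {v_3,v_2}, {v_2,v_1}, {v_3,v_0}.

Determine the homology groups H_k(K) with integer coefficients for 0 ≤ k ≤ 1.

We work with the vertex ordering v_0 < v_1 < v_2 < v_3. The simplices of K, each written with vertices in increasing order, are:

  0-simplices (4): [v_0], [v_1], [v_2], [v_3]
  1-simplices (4): [v_0,v_1], [v_0,v_3], [v_1,v_2], [v_2,v_3]

Hence C_0 ≅ Z^4, C_1 ≅ Z^4.

The boundary map ∂_1: C_1 → C_0 maps an edge to its endpoints' difference, ∂[p,q] = q − p.
The resulting 4×4 matrix has rank 3, and its Smith normal form has invariant factors (1,1,1).

Now H_k = ker ∂_k / im ∂_{k+1}, so:

  H_0: rank C_0 − rank ∂_1 = 4 − 3 = 1, and the invariant factors of ∂_1 are all 1, so H_0 ≅ Z.
  H_1: rank ker ∂_1 − rank ∂_2 = (4 − 3) − 0 = 1, and there is no ∂_2, so H_1 ≅ Z.

H_0 = Z,  H_1 = Z.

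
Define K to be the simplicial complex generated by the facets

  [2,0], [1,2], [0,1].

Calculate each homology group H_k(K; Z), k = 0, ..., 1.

H_0 ≅ Z,  H_1 ≅ Z.

Order the vertices as 0 < 1 < 2. Listing each simplex with vertices in this order, K has dimension 1 with simplices:

  0-simplices (3): [0], [1], [2]
  1-simplices (3): [0,1], [0,2], [1,2]

Hence C_0 ≅ Z^3, C_1 ≅ Z^3.

Boundary ∂_1: C_1 → C_0 sends each edge [p,q] (with p < q) to q − p.
The resulting 3×3 matrix has rank 2, and its Smith normal form has invariant factors (1,1).

Reading off H_k = ker ∂_k / im ∂_{k+1}:

  H_0: rank C_0 − rank ∂_1 = 3 − 2 = 1, and the invariant factors of ∂_1 are all 1, so H_0 ≅ Z.
  H_1: rank ker ∂_1 − rank ∂_2 = (3 − 2) − 0 = 1, and there is no ∂_2, so H_1 ≅ Z.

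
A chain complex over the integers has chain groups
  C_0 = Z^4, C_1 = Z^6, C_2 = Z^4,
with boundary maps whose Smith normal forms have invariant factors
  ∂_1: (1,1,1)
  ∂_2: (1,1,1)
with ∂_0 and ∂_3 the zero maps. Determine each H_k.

H_0 = Z,  H_1 = 0,  H_2 = Z.

H_0: b_0 = 4 − 0 − 3 = 1; torsion from ∂_1 factors > 1: none. So H_0 = Z.
H_1: b_1 = 6 − 3 − 3 = 0; torsion from ∂_2 factors > 1: none. So H_1 = 0.
H_2: b_2 = 4 − 3 − 0 = 1; torsion from ∂_3 factors > 1: none. So H_2 = Z.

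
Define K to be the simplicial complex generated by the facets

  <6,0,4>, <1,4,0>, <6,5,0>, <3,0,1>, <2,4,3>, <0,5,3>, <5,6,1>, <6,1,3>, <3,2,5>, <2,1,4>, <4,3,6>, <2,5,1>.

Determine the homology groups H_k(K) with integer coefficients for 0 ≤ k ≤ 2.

Order the vertices as 0 < 1 < 2 < 3 < 4 < 5 < 6. Listing each simplex with vertices in this order, K has dimension 2 with simplices:

  0-simplices (7): [0], [1], [2], [3], [4], [5], [6]
  1-simplices (18): [0,1], [0,3], [0,4], [0,5], [0,6], [1,2], [1,3], [1,4], [1,5], [1,6], [2,3], [2,4], [2,5], [3,4], [3,5], [3,6], [4,6], [5,6]
  2-simplices (12): [0,1,3], [0,1,4], [0,3,5], [0,4,6], [0,5,6], [1,2,4], [1,2,5], [1,3,6], [1,5,6], [2,3,4], [2,3,5], [3,4,6]

so the chain groups are C_0 ≅ Z^7, C_1 ≅ Z^18, C_2 ≅ Z^12.

Boundary ∂_1: C_1 → C_0 is given by ∂[p,q] = [q] − [p].
This gives a 7×18 integer matrix of rank 6; reducing to Smith normal form yields diagonal entries (1,1,1,1,1,1).

The boundary map ∂_2: C_2 → C_1 sends each 2-simplex [p,q,r] to [q,r] − [p,r] + [p,q]. For instance
  ∂[1,2,4] = [2,4] − [1,4] + [1,2],
  ∂[0,5,6] = [5,6] − [0,6] + [0,5].
The 18×12 boundary matrix has rank 12 and Smith normal form diag(1,1,1,1,1,1,1,1,1,1,1,2).

Now H_k = ker ∂_k / im ∂_{k+1}, so:

  H_0: rank C_0 − rank ∂_1 = 7 − 6 = 1, and the invariant factors of ∂_1 are all 1, so H_0 = Z.
  H_1: rank ker ∂_1 − rank ∂_2 = (18 − 6) − 12 = 0, and ∂_2 has invariant factor 2 > 1, so H_1 = Z/2.
  H_2: rank ker ∂_2 − rank ∂_3 = (12 − 12) − 0 = 0, and there is no ∂_3, so H_2 = 0.

As a check, the Euler characteristic is 7 − 18 + 12 = 1, which agrees with 1 − 0 + 0 = 1.

H_0 ≅ Z,  H_1 ≅ Z/2,  H_2 = 0.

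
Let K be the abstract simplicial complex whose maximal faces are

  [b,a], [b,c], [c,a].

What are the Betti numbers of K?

b_0 = 1, b_1 = 1.

We work with the vertex ordering a < b < c. The simplices of K, each written with vertices in increasing order, are:

  0-simplices (3): a, b, c
  1-simplices (3): ab, ac, bc

so the chain groups are C_0 ≅ Z^3, C_1 ≅ Z^3.

∂_1: C_1 → C_0 maps an edge to its endpoints' difference, ∂[p,q] = q − p.
As a 3×3 matrix over Z this has rank 2, with invariant factors (1,1).

From H_k ≅ ker(∂_k) / im(∂_{k+1}) we obtain:

  H_0: rank C_0 − rank ∂_1 = 3 − 2 = 1, and the invariant factors of ∂_1 are all 1, so H_0 = Z.
  H_1: rank ker ∂_1 − rank ∂_2 = (3 − 2) − 0 = 1, and there is no ∂_2, so H_1 = Z.

As a check, the Euler characteristic is 3 − 3 = 0, which agrees with 1 − 1 = 0.

Hence the Betti numbers are b_0 = 1, b_1 = 1.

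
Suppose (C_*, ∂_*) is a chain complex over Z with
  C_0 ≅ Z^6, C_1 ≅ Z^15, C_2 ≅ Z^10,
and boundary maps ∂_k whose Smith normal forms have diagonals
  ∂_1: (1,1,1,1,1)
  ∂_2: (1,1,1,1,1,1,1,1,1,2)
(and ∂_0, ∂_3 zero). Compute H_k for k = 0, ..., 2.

H_0 ≅ Z,  H_1 ≅ Z/2Z,  H_2 = 0.

H_0: b_0 = 6 − 0 − 5 = 1; torsion from ∂_1 factors > 1: none. So H_0 ≅ Z.
H_1: b_1 = 15 − 5 − 10 = 0; torsion from ∂_2 factors > 1: [2]. So H_1 ≅ Z/2Z.
H_2: b_2 = 10 − 10 − 0 = 0; torsion from ∂_3 factors > 1: none. So H_2 ≅ 0.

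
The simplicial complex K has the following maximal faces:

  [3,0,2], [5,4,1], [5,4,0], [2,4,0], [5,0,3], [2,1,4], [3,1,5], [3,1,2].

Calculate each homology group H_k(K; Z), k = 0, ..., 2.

Take the total order 0 < 1 < 2 < 3 < 4 < 5 on the vertex set. Then K (dimension 2) consists of the simplices:

  0-simplices (6): [0], [1], [2], [3], [4], [5]
  1-simplices (12): [0,2], [0,3], [0,4], [0,5], [1,2], [1,3], [1,4], [1,5], [2,3], [2,4], [3,5], [4,5]
  2-simplices (8): [0,2,3], [0,2,4], [0,3,5], [0,4,5], [1,2,3], [1,2,4], [1,3,5], [1,4,5]

giving chain groups C_0 ≅ Z^6, C_1 ≅ Z^12, C_2 ≅ Z^8.

The boundary map ∂_1: C_1 → C_0 sends each edge [p,q] (with p < q) to q − p.
As a 6×12 matrix over Z this has rank 5, with invariant factors (1,1,1,1,1).

Boundary ∂_2: C_2 → C_1 sends each 2-simplex [p,q,r] to [q,r] − [p,r] + [p,q]. For instance
  ∂[1,3,5] = [3,5] − [1,5] + [1,3],
  ∂[0,3,5] = [3,5] − [0,5] + [0,3].
As a 12×8 matrix over Z this has rank 7, with invariant factors (1,1,1,1,1,1,1).

Now H_k = ker ∂_k / im ∂_{k+1}, so:

  H_0: rank C_0 − rank ∂_1 = 6 − 5 = 1, and the invariant factors of ∂_1 are all 1, so H_0 ≅ Z.
  H_1: rank ker ∂_1 − rank ∂_2 = (12 − 5) − 7 = 0, and the invariant factors of ∂_2 are all 1, so H_1 ≅ 0.
  H_2: rank ker ∂_2 − rank ∂_3 = (8 − 7) − 0 = 1, and there is no ∂_3, so H_2 ≅ Z.

H_0 ≅ Z,  H_1 = 0,  H_2 ≅ Z.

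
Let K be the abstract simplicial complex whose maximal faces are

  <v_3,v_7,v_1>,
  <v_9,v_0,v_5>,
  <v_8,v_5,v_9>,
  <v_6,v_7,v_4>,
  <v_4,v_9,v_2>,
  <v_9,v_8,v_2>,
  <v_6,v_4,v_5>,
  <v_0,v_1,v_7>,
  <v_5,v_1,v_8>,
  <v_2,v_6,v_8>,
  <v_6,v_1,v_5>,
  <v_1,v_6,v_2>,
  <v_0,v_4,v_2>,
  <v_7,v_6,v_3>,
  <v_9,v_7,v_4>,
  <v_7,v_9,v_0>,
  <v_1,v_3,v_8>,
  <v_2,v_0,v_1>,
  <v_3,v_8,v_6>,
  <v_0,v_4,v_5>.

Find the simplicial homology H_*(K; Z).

H_0 = Z,  H_1 = Z ⊕ Z/2,  H_2 = 0.

Take the total order v_0 < v_1 < v_2 < v_3 < v_4 < v_5 < v_6 < v_7 < v_8 < v_9 on the vertex set. Then K (dimension 2) consists of the simplices:

  0-simplices (10): [v_0], [v_1], [v_2], [v_3], [v_4], [v_5], [v_6], [v_7], [v_8], [v_9]
  1-simplices (30): (30 of them)
  2-simplices (20): (20 of them)

so the chain groups are C_0 ≅ Z^10, C_1 ≅ Z^30, C_2 ≅ Z^20.

The boundary map ∂_1: C_1 → C_0 is given by ∂[p,q] = [q] − [p].
This gives a 10×30 integer matrix of rank 9; reducing to Smith normal form yields diagonal entries (1,1,1,1,1,1,1,1,1).

The boundary map ∂_2: C_2 → C_1 sends each 2-simplex [p,q,r] to [q,r] − [p,r] + [p,q]. For instance
  ∂[v_5,v_8,v_9] = [v_8,v_9] − [v_5,v_9] + [v_5,v_8],
  ∂[v_1,v_3,v_8] = [v_3,v_8] − [v_1,v_8] + [v_1,v_3].
The 30×20 boundary matrix has rank 20 and Smith normal form diag(1,1,1,1,1,1,1,1,1,1,1,1,1,1,1,1,1,1,1,2).

Computing H_k = (kernel of ∂_k) / (image of ∂_{k+1}):

  H_0: rank C_0 − rank ∂_1 = 10 − 9 = 1, and the invariant factors of ∂_1 are all 1, so H_0 = Z.
  H_1: rank ker ∂_1 − rank ∂_2 = (30 − 9) − 20 = 1, and ∂_2 has invariant factor 2 > 1, so H_1 = Z ⊕ Z/2.
  H_2: rank ker ∂_2 − rank ∂_3 = (20 − 20) − 0 = 0, and there is no ∂_3, so H_2 = 0.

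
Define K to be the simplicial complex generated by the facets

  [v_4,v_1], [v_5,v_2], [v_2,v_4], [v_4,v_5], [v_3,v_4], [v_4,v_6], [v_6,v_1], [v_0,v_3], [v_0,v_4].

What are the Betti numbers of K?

b_0 = 1, b_1 = 3.

Order the vertices as v_0 < v_1 < v_2 < v_3 < v_4 < v_5 < v_6. Listing each simplex with vertices in this order, K has dimension 1 with simplices:

  0-simplices (7): [v_0], [v_1], [v_2], [v_3], [v_4], [v_5], [v_6]
  1-simplices (9): [v_0,v_3], [v_0,v_4], [v_1,v_4], [v_1,v_6], [v_2,v_4], [v_2,v_5], [v_3,v_4], [v_4,v_5], [v_4,v_6]

Hence C_0 ≅ Z^7, C_1 ≅ Z^9.

Boundary ∂_1: C_1 → C_0 maps an edge to its endpoints' difference, ∂[p,q] = q − p. For instance
  ∂[v_3,v_4] = [v_4] − [v_3].
The resulting 7×9 matrix has rank 6, and its Smith normal form has invariant factors (1,1,1,1,1,1).

Computing H_k = (kernel of ∂_k) / (image of ∂_{k+1}):

  H_0: rank C_0 − rank ∂_1 = 7 − 6 = 1, and the invariant factors of ∂_1 are all 1, so H_0 = Z.
  H_1: rank ker ∂_1 − rank ∂_2 = (9 − 6) − 0 = 3, and there is no ∂_2, so H_1 = Z^3.

As a check, the Euler characteristic is 7 − 9 = -2, which agrees with 1 − 3 = -2.

Hence the Betti numbers are b_0 = 1, b_1 = 3.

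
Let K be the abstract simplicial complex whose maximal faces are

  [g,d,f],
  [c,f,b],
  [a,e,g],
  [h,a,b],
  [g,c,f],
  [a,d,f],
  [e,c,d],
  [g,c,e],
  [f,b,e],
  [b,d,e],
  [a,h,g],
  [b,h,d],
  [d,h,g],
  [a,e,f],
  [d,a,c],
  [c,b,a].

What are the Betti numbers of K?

b_0 = 1, b_1 = 2, b_2 = 1.

Order the vertices as a < b < c < d < e < f < g < h. Listing each simplex with vertices in this order, K has dimension 2 with simplices:

  0-simplices (8): a, b, c, d, e, f, g, h
  1-simplices (24): ab, ac, ad, ae, af, ag, ah, bc, bd, be, bf, bh, cd, ce, cf, cg, de, df, dg, dh, ef, eg, fg, gh
  2-simplices (16): abc, abh, acd, adf, aef, aeg, agh, bcf, bde, bdh, bef, cde, ceg, cfg, dfg, dgh

Hence C_0 ≅ Z^8, C_1 ≅ Z^24, C_2 ≅ Z^16.

The boundary map ∂_1: C_1 → C_0 sends each edge [p,q] (with p < q) to q − p.
As a 8×24 matrix over Z this has rank 7, with invariant factors (1,1,1,1,1,1,1).

∂_2: C_2 → C_1 sends each 2-simplex [p,q,r] to [q,r] − [p,r] + [p,q]. For instance
  ∂abc = bc − ac + ab,
  ∂aef = ef − af + ae.
This gives a 24×16 integer matrix of rank 15; reducing to Smith normal form yields diagonal entries (1,1,1,1,1,1,1,1,1,1,1,1,1,1,1).

Reading off H_k = ker ∂_k / im ∂_{k+1}:

  H_0: rank C_0 − rank ∂_1 = 8 − 7 = 1, and the invariant factors of ∂_1 are all 1, so H_0 = Z.
  H_1: rank ker ∂_1 − rank ∂_2 = (24 − 7) − 15 = 2, and the invariant factors of ∂_2 are all 1, so H_1 = Z^2.
  H_2: rank ker ∂_2 − rank ∂_3 = (16 − 15) − 0 = 1, and there is no ∂_3, so H_2 = Z.

(K is a triangulation of the torus T^2.)

Hence the Betti numbers are b_0 = 1, b_1 = 2, b_2 = 1.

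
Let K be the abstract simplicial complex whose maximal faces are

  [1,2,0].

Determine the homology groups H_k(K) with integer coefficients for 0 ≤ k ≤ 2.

H_0 = Z,  H_1 = 0,  H_2 = 0.

We work with the vertex ordering 0 < 1 < 2. The simplices of K, each written with vertices in increasing order, are:

  0-simplices (3): [0], [1], [2]
  1-simplices (3): [0,1], [0,2], [1,2]
  2-simplices (1): [0,1,2]

Hence C_0 ≅ Z^3, C_1 ≅ Z^3, C_2 ≅ Z^1.

Boundary ∂_1: C_1 → C_0 is given by ∂[p,q] = [q] − [p].
The resulting 3×3 matrix has rank 2, and its Smith normal form has invariant factors (1,1).

The boundary map ∂_2: C_2 → C_1 maps a triangle to the signed sum of its edges. For instance
  ∂[0,1,2] = [1,2] − [0,2] + [0,1].
This gives a 3×1 integer matrix of rank 1; reducing to Smith normal form yields diagonal entries (1).

Computing H_k = (kernel of ∂_k) / (image of ∂_{k+1}):

  H_0: rank C_0 − rank ∂_1 = 3 − 2 = 1, and the invariant factors of ∂_1 are all 1, so H_0 ≅ Z.
  H_1: rank ker ∂_1 − rank ∂_2 = (3 − 2) − 1 = 0, and the invariant factors of ∂_2 are all 1, so H_1 ≅ 0.
  H_2: rank ker ∂_2 − rank ∂_3 = (1 − 1) − 0 = 0, and there is no ∂_3, so H_2 ≅ 0.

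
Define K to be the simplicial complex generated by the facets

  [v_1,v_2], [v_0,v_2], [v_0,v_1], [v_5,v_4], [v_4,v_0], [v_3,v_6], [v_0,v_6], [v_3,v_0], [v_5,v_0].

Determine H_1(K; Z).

H_1 = Z^3.

We work with the vertex ordering v_0 < v_1 < v_2 < v_3 < v_4 < v_5 < v_6. The simplices of K, each written with vertices in increasing order, are:

  0-simplices (7): [v_0], [v_1], [v_2], [v_3], [v_4], [v_5], [v_6]
  1-simplices (9): [v_0,v_1], [v_0,v_2], [v_0,v_3], [v_0,v_4], [v_0,v_5], [v_0,v_6], [v_1,v_2], [v_3,v_6], [v_4,v_5]

giving chain groups C_0 ≅ Z^7, C_1 ≅ Z^9.

Boundary ∂_1: C_1 → C_0 is given by ∂[p,q] = [q] − [p]. For instance
  ∂[v_0,v_2] = [v_2] − [v_0].
The 7×9 boundary matrix has rank 6 and Smith normal form diag(1,1,1,1,1,1).

Now H_k = ker ∂_k / im ∂_{k+1}, so:

  H_1: rank ker ∂_1 − rank ∂_2 = (9 − 6) − 0 = 3, and there is no ∂_2, so H_1 ≅ Z^3.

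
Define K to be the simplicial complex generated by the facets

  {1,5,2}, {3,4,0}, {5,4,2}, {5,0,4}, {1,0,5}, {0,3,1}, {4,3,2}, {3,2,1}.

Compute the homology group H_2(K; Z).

Fix the vertex order 0 < 1 < 2 < 3 < 4 < 5 and write every simplex with vertices in increasing order. Then dim K = 2 and the simplices of K are:

  0-simplices (6): [0], [1], [2], [3], [4], [5]
  1-simplices (12): [0,1], [0,3], [0,4], [0,5], [1,2], [1,3], [1,5], [2,3], [2,4], [2,5], [3,4], [4,5]
  2-simplices (8): [0,1,3], [0,1,5], [0,3,4], [0,4,5], [1,2,3], [1,2,5], [2,3,4], [2,4,5]

so the chain groups are C_0 ≅ Z^6, C_1 ≅ Z^12, C_2 ≅ Z^8.

The boundary map ∂_1: C_1 → C_0 is given by ∂[p,q] = [q] − [p]. For instance
  ∂[3,4] = [4] − [3].
The resulting 6×12 matrix has rank 5, and its Smith normal form has invariant factors (1,1,1,1,1).

Boundary ∂_2: C_2 → C_1 maps a triangle to the signed sum of its edges. For instance
  ∂[0,3,4] = [3,4] − [0,4] + [0,3],
  ∂[2,3,4] = [3,4] − [2,4] + [2,3].
As a 12×8 matrix over Z this has rank 7, with invariant factors (1,1,1,1,1,1,1).

Computing H_k = (kernel of ∂_k) / (image of ∂_{k+1}):

  H_2: rank ker ∂_2 − rank ∂_3 = (8 − 7) − 0 = 1, and there is no ∂_3, so H_2 ≅ Z.

(K is a triangulation of the 2-sphere S^2.)

H_2 = Z.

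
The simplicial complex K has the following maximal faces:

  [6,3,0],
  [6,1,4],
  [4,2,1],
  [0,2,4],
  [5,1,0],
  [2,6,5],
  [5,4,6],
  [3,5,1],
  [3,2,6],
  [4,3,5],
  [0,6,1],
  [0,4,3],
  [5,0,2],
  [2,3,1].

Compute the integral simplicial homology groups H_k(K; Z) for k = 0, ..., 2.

H_0 ≅ Z,  H_1 ≅ Z^2,  H_2 ≅ Z.

Order the vertices as 0 < 1 < 2 < 3 < 4 < 5 < 6. Listing each simplex with vertices in this order, K has dimension 2 with simplices:

  0-simplices (7): [0], [1], [2], [3], [4], [5], [6]
  1-simplices (21): [0,1], [0,2], [0,3], [0,4], [0,5], [0,6], [1,2], [1,3], [1,4], [1,5], [1,6], [2,3], [2,4], [2,5], [2,6], [3,4], [3,5], [3,6], [4,5], [4,6], [5,6]
  2-simplices (14): [0,1,5], [0,1,6], [0,2,4], [0,2,5], [0,3,4], [0,3,6], [1,2,3], [1,2,4], [1,3,5], [1,4,6], [2,3,6], [2,5,6], [3,4,5], [4,5,6]

Hence C_0 ≅ Z^7, C_1 ≅ Z^21, C_2 ≅ Z^14.

∂_1: C_1 → C_0 is given by ∂[p,q] = [q] − [p]. For instance
  ∂[1,6] = [6] − [1].
The resulting 7×21 matrix has rank 6, and its Smith normal form has invariant factors (1,1,1,1,1,1).

Boundary ∂_2: C_2 → C_1 maps a triangle to the signed sum of its edges. For instance
  ∂[2,5,6] = [5,6] − [2,6] + [2,5],
  ∂[1,4,6] = [4,6] − [1,6] + [1,4].
This gives a 21×14 integer matrix of rank 13; reducing to Smith normal form yields diagonal entries (1,1,1,1,1,1,1,1,1,1,1,1,1).

Computing H_k = (kernel of ∂_k) / (image of ∂_{k+1}):

  H_0: rank C_0 − rank ∂_1 = 7 − 6 = 1, and the invariant factors of ∂_1 are all 1, so H_0 = Z.
  H_1: rank ker ∂_1 − rank ∂_2 = (21 − 6) − 13 = 2, and the invariant factors of ∂_2 are all 1, so H_1 = Z^2.
  H_2: rank ker ∂_2 − rank ∂_3 = (14 − 13) − 0 = 1, and there is no ∂_3, so H_2 = Z.

(K is a triangulation of the torus T^2.)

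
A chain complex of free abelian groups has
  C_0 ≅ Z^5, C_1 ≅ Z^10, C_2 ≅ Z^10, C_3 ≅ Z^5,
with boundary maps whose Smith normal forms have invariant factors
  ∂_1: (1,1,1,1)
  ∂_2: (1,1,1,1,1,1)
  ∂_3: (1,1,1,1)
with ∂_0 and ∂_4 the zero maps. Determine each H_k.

H_0: b_0 = 5 − 0 − 4 = 1; torsion from ∂_1 factors > 1: none. So H_0 = Z.
H_1: b_1 = 10 − 4 − 6 = 0; torsion from ∂_2 factors > 1: none. So H_1 = 0.
H_2: b_2 = 10 − 6 − 4 = 0; torsion from ∂_3 factors > 1: none. So H_2 = 0.
H_3: b_3 = 5 − 4 − 0 = 1; torsion from ∂_4 factors > 1: none. So H_3 = Z.

H_0 = Z,  H_1 = 0,  H_2 = 0,  H_3 = Z.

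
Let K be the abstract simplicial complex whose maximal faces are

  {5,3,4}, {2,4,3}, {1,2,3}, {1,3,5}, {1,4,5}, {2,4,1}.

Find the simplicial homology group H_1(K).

Take the total order 1 < 2 < 3 < 4 < 5 on the vertex set. Then K (dimension 2) consists of the simplices:

  0-simplices (5): [1], [2], [3], [4], [5]
  1-simplices (9): [1,2], [1,3], [1,4], [1,5], [2,3], [2,4], [3,4], [3,5], [4,5]
  2-simplices (6): [1,2,3], [1,2,4], [1,3,5], [1,4,5], [2,3,4], [3,4,5]

giving chain groups C_0 ≅ Z^5, C_1 ≅ Z^9, C_2 ≅ Z^6.

Boundary ∂_1: C_1 → C_0 maps an edge to its endpoints' difference, ∂[p,q] = q − p.
This gives a 5×9 integer matrix of rank 4; reducing to Smith normal form yields diagonal entries (1,1,1,1).

Boundary ∂_2: C_2 → C_1 maps a triangle to the signed sum of its edges. For instance
  ∂[1,3,5] = [3,5] − [1,5] + [1,3],
  ∂[1,2,4] = [2,4] − [1,4] + [1,2].
This gives a 9×6 integer matrix of rank 5; reducing to Smith normal form yields diagonal entries (1,1,1,1,1).

From H_k ≅ ker(∂_k) / im(∂_{k+1}) we obtain:

  H_1: rank ker ∂_1 − rank ∂_2 = (9 − 4) − 5 = 0, and the invariant factors of ∂_2 are all 1, so H_1 = 0.

H_1 ≅ 0.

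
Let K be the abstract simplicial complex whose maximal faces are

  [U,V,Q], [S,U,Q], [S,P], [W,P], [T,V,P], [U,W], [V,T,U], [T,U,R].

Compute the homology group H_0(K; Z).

H_0 = Z.

Fix the vertex order P < Q < R < S < T < U < V < W and write every simplex with vertices in increasing order. Then dim K = 2 and the simplices of K are:

  0-simplices (8): P, Q, R, S, T, U, V, W
  1-simplices (14): PS, PT, PV, PW, QS, QU, QV, RT, RU, SU, TU, TV, UV, UW
  2-simplices (5): PTV, QSU, QUV, RTU, TUV

so the chain groups are C_0 ≅ Z^8, C_1 ≅ Z^14, C_2 ≅ Z^5.

Boundary ∂_1: C_1 → C_0 is given by ∂[p,q] = [q] − [p]. For instance
  ∂RU = U − R.
The resulting 8×14 matrix has rank 7, and its Smith normal form has invariant factors (1,1,1,1,1,1,1).

Boundary ∂_2: C_2 → C_1 maps a triangle to the signed sum of its edges. For instance
  ∂PTV = TV − PV + PT,
  ∂QSU = SU − QU + QS.
As a 14×5 matrix over Z this has rank 5, with invariant factors (1,1,1,1,1).

Now H_k = ker ∂_k / im ∂_{k+1}, so:

  H_0: rank C_0 − rank ∂_1 = 8 − 7 = 1, and the invariant factors of ∂_1 are all 1, so H_0 ≅ Z.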